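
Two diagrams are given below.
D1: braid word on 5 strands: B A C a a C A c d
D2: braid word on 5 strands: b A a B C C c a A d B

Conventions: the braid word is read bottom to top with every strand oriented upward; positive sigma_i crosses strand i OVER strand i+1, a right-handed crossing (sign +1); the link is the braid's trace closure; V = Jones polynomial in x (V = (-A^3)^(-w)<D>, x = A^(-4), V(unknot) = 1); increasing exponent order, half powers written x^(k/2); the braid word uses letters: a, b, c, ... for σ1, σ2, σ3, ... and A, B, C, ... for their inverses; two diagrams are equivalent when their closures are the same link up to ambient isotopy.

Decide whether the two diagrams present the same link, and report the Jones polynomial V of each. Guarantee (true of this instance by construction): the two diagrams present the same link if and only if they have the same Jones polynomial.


same link: yes
V(D1) = -x^(-1/2) - x^(1/2)  [9 crossings, <D> = A^-5 + A^-1, w = -1]
V(D2) = -x^(-1/2) - x^(1/2)  [11 crossings, <D> = A^-5 + A^-1, w = -1]
insight: D2 (11 crossings) and D1 (9) are Markov-related braid presentations


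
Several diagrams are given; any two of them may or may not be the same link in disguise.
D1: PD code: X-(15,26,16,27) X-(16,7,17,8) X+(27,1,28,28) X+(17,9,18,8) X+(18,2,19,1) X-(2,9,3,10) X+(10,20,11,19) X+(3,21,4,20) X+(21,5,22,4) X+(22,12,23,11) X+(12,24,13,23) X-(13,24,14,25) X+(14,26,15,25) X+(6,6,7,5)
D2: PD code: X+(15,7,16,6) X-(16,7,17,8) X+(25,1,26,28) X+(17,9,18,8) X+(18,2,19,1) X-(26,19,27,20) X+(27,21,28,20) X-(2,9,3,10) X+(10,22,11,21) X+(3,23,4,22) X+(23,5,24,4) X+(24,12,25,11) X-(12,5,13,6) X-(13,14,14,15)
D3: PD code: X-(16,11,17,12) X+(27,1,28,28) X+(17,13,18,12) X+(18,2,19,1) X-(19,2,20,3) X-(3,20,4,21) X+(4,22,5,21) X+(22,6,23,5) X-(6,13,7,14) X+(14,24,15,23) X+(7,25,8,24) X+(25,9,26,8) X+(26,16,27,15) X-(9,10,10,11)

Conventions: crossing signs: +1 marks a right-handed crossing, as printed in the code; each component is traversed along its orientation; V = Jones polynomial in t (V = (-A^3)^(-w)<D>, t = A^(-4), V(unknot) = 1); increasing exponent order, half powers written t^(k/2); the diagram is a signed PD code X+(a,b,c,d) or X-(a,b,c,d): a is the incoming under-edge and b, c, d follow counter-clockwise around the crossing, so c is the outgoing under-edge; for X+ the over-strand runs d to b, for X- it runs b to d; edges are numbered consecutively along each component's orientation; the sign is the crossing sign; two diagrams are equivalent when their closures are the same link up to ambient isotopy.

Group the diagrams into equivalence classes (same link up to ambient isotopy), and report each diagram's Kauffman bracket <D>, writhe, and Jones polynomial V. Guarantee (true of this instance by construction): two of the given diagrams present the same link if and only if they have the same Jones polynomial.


grouping into links: {D1, D2, D3}
V(D1) = t - t^2 + 2t^3 - t^4 + t^5 - t^6  (w +6, c 14, <D> = -A^-6 + A^-2 - A^2 + 2A^6 - A^10 + A^14)
D2 (bracket -A^-12 + A^-8 - A^-4 + 2 - A^4 + A^8; 14 crossings at w = +4): V = t - t^2 + 2t^3 - t^4 + t^5 - t^6
V(D3) = t - t^2 + 2t^3 - t^4 + t^5 - t^6  [14 crossings, <D> = -A^-12 + A^-8 - A^-4 + 2 - A^4 + A^8, w = +4]
why: one V(t) for all 3 diagrams — one class (guaranteed)


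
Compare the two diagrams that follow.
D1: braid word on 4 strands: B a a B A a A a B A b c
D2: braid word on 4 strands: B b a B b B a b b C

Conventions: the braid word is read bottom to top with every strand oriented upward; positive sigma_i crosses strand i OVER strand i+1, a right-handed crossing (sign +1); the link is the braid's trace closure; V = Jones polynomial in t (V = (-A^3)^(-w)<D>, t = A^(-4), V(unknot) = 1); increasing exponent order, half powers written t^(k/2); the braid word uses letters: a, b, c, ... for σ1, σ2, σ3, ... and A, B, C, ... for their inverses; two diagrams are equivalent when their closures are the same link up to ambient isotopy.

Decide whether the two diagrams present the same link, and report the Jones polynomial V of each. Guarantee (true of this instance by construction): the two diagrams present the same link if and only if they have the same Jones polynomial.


equivalent: no
V(D1) = -t^(-5/2) - t^(-1/2)  (w 0, c 12, <D> = -A^2 - A^10)
D2 (bracket -A^-12 - A^-4 + 1 - A^4; 10 crossings at w = +2): V = -t^(1/2) + t^(3/2) - t^(5/2) - t^(9/2)
why: 2 values of V(t) split the 2 diagrams


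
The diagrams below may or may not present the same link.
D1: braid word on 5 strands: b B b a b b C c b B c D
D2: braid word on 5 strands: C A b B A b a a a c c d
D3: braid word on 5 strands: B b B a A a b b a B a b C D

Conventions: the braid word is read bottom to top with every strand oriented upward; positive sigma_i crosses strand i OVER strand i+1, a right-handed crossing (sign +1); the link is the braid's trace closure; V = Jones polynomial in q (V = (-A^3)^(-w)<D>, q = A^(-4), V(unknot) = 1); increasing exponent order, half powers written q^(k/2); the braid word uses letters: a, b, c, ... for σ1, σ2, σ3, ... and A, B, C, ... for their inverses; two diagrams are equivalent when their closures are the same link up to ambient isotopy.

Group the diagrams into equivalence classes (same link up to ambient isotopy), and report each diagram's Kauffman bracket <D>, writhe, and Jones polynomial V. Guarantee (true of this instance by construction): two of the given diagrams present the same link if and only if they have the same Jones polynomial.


equivalence classes: {D1} | {D2} | {D3}
D1 (bracket -A^-4 + 1 + A^8; 12 crossings at w = +4): V = q + q^3 - q^4
D2 (bracket A^12; 12 crossings at w = +4): V = 1
D3 (bracket -A^-18 + A^-14 - A^-10 + 2A^-6 - A^-2 + A^2; 14 crossings at w = +2): V = q - q^2 + 2q^3 - q^4 + q^5 - q^6
key observation: V(q) takes 3 values over 3 diagrams, fixing the grouping


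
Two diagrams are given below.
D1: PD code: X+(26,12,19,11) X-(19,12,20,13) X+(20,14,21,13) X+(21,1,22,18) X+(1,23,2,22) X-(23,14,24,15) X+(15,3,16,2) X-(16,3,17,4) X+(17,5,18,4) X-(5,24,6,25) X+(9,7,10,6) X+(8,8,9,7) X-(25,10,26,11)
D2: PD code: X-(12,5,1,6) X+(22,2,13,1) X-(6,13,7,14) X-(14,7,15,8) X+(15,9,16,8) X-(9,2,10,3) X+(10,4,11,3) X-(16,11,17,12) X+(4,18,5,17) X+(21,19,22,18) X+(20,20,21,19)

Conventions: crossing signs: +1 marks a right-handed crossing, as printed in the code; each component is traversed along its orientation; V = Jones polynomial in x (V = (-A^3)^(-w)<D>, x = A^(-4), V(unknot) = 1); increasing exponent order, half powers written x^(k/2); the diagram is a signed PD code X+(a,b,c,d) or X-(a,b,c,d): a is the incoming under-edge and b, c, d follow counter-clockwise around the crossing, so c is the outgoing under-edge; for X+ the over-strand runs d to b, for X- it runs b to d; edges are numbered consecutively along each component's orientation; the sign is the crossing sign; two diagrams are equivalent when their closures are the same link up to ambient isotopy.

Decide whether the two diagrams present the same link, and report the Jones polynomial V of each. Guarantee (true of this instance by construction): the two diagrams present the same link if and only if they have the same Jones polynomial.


equivalent: no
V(D1) = -x^(-3/2) + x^(-1/2) - 2x^(1/2) + x^(3/2) - 2x^(5/2) + x^(7/2)  (w +3, c 13, <D> = -A^-5 + 2A^-1 - A^3 + 2A^7 - A^11 + A^15)
V(D2) = x^(-7/2) - 2x^(-5/2) + x^(-3/2) - 2x^(-1/2) + x^(1/2) - x^(3/2)  [11 crossings, <D> = A^-3 - A + 2A^5 - A^9 + 2A^13 - A^17, w = +1]
key observation: 2 classes among 2 diagrams; unequal V(x) rules out equality


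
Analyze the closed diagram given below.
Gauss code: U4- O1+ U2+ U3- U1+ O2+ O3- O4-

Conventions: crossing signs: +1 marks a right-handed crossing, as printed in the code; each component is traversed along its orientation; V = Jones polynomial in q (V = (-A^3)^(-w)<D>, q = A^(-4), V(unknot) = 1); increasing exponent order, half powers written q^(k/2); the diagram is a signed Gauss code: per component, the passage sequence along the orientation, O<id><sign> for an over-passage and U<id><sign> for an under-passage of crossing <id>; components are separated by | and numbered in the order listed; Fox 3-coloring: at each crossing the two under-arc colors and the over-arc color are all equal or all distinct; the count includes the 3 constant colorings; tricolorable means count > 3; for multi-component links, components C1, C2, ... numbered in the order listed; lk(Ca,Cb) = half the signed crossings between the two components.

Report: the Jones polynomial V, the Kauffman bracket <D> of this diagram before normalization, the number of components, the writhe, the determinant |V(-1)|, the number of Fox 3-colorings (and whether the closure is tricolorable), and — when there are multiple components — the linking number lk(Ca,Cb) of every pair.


Jones polynomial: V(q) = 1
<D> = 1; writhe 0
components 1, writhe 0 (4 crossings)
3-colorings: 3 of 3^4, det 1 — not tricolorable
note: det 1 = |V(-1)|; not divisible by 3, so not tricolorable


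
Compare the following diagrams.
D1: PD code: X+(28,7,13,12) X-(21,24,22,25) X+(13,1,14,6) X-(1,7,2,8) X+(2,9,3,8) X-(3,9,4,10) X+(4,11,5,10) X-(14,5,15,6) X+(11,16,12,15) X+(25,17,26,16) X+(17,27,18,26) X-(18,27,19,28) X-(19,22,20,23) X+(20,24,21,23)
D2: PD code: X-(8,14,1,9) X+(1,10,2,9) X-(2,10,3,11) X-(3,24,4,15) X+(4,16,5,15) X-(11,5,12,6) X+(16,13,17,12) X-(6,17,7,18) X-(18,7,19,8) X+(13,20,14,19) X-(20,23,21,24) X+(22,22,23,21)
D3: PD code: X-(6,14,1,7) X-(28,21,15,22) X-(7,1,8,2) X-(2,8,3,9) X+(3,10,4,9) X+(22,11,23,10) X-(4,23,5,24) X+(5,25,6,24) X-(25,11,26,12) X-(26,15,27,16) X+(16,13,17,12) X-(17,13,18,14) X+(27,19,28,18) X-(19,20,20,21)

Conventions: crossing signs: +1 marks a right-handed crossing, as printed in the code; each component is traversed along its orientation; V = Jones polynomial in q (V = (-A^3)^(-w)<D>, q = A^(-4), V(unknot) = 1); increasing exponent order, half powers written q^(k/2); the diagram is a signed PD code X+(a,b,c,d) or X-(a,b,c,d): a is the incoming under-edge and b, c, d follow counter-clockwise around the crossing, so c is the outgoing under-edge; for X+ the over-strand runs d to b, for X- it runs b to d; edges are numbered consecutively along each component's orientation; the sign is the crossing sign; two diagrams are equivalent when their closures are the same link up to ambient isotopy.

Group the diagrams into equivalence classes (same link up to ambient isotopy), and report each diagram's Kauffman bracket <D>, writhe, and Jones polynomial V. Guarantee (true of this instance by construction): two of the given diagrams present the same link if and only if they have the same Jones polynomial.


equivalence classes: {D1} | {D2} | {D3}
D1 (bracket A^-6 + A^-2 + A^2 + A^6; 14 crossings at w = +2): V = 1 + q + q^2 + q^3
V(D2) = q^-5 - 2q^-4 + 3q^-3 - q^-2 + 3q^-1 - 1 + q  (w -2, c 12, <D> = A^-10 - A^-6 + 3A^-2 - A^2 + 3A^6 - 2A^10 + A^14)
V(D3) = q^-3 + q^-2 + q^-1 + 1  [14 crossings, <D> = A^-12 + A^-8 + A^-4 + 1, w = -4]
key observation: 3 classes among 3 diagrams; unequal V(q) rules out equality


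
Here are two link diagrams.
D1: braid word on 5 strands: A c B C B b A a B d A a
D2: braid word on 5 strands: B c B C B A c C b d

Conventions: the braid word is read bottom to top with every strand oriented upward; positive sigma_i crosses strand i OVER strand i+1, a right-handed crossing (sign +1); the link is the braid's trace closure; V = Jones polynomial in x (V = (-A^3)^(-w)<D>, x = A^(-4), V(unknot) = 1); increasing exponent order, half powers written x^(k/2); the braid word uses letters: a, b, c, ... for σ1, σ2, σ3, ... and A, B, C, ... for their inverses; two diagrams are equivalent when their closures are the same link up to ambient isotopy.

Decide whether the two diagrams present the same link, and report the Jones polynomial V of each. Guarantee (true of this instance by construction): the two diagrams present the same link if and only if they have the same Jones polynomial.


equivalent: yes
V(D1) = 1  (w -2, c 12, <D> = A^-6)
D2 (bracket A^-6; 10 crossings at w = -2): V = 1
why: Markov moves rewrite D1 (12 crossings) into D2 (10)


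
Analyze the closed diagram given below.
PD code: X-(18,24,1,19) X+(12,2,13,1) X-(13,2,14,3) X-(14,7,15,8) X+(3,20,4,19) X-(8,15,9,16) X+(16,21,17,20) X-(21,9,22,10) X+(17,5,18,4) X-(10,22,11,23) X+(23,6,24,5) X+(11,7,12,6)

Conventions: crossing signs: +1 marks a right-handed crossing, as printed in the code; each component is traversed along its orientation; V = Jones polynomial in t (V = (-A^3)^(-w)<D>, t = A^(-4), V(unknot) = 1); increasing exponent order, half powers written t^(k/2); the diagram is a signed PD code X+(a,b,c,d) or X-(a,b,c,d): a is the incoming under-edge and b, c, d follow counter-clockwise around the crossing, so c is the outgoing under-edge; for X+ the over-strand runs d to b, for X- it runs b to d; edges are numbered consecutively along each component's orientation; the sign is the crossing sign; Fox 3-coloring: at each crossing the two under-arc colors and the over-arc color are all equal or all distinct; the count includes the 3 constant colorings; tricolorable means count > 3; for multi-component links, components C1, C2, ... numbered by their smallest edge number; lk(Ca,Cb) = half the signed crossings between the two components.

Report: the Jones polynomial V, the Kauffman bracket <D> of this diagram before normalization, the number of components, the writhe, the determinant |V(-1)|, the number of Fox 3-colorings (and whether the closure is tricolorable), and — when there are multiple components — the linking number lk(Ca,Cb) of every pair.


Jones polynomial: V(t) = t^(-7/2) - 2t^(-5/2) + t^(-3/2) - 2t^(-1/2) + t^(1/2) - t^(3/2)
<D> = -A^-6 + A^-2 - 2A^2 + A^6 - 2A^10 + A^14; writhe 0
components 2, writhe 0 (12 crossings)
linking number lk(C1,C2) = 0
3-colorings: 3 of 3^12, det 8 — not tricolorable
note: the 1 component pair carries total linking 0


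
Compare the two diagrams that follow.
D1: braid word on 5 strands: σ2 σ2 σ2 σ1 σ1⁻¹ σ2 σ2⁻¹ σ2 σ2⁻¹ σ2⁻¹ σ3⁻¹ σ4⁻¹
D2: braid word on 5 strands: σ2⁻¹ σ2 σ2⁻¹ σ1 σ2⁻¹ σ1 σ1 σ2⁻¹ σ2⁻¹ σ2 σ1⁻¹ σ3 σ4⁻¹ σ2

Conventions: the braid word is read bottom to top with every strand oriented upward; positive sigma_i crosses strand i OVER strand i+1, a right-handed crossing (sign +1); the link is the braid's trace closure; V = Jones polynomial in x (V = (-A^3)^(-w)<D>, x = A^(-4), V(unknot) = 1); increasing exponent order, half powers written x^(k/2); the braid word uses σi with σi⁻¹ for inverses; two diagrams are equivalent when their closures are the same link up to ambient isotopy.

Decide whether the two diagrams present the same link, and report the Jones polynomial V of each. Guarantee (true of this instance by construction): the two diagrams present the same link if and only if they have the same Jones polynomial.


equivalent: no
D1 (bracket A^-12 + A^-8 + A^-4 + 1; 12 crossings at w = 0): V = 1 + x + x^2 + x^3
V(D2) = x^-2 + 2 + x^2  [14 crossings, <D> = A^-8 + 2 + A^8, w = 0]
observation: 2 values of V(x) split the 2 diagrams


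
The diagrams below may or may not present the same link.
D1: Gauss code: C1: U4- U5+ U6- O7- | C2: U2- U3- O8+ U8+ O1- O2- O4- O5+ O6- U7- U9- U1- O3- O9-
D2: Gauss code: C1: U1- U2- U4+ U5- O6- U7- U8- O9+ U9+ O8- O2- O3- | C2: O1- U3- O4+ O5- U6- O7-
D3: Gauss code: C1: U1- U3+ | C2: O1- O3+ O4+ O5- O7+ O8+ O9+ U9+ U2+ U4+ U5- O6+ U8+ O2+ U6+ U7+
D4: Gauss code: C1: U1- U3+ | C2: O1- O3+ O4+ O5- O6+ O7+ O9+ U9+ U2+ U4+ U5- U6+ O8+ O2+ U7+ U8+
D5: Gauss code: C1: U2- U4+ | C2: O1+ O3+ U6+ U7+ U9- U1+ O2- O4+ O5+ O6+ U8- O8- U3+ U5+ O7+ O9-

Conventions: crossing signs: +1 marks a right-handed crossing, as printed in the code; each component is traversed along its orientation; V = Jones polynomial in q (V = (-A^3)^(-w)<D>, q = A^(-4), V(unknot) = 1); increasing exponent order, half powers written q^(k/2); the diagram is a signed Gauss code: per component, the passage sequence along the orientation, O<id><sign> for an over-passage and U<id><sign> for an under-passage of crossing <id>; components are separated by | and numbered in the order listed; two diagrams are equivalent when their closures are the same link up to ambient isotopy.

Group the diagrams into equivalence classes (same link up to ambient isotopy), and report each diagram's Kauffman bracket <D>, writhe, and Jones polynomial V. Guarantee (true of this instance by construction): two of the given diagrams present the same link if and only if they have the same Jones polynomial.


grouping into links: {D1} | {D2} | {D3, D4, D5}
V(D1) = q^(-13/2) - q^(-11/2) + q^(-9/2) - 2q^(-7/2) - q^(-3/2)  (w -5, c 9, <D> = A^-9 + 2A^-1 - A^3 + A^7 - A^11)
D2 (bracket A^-9 + A^-1 - A^3 + A^7; 9 crossings at w = -5): V = -q^(-11/2) + q^(-9/2) - q^(-7/2) - q^(-3/2)
V(D3) = -q^(1/2) - q^(3/2) - q^(5/2) + q^(9/2)  [9 crossings, <D> = -A^-3 + A^5 + A^9 + A^13, w = +5]
D4 (bracket -A^-3 + A^5 + A^9 + A^13; 9 crossings at w = +5): V = -q^(1/2) - q^(3/2) - q^(5/2) + q^(9/2)
D5 (bracket -A^-9 + A^-1 + A^3 + A^7; 9 crossings at w = +3): V = -q^(1/2) - q^(3/2) - q^(5/2) + q^(9/2)
why: V(q) takes 3 values over 5 diagrams, fixing the grouping


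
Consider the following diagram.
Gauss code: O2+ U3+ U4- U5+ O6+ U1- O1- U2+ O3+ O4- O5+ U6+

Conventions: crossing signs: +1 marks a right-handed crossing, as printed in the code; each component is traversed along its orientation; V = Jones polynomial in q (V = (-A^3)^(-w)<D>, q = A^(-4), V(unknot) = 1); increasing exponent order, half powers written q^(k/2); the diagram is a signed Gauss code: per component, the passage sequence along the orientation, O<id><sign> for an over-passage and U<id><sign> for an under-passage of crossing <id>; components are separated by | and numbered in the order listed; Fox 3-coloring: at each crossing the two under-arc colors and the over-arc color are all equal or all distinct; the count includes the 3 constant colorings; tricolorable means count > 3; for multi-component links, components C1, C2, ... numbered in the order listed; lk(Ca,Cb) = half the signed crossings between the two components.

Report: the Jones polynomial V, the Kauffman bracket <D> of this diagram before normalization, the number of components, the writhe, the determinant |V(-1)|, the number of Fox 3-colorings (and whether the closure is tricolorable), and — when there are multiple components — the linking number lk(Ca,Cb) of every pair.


V = q + q^3 - q^4
<D> = -A^-10 + A^-6 + A^2 (w = +2)
1 component over 6 crossings, w = +2
9 Fox colorings among 3^6, |V(-1)| = 3: tricolorable
why: V spans 3 powers of q: at least 3 crossings in any diagram


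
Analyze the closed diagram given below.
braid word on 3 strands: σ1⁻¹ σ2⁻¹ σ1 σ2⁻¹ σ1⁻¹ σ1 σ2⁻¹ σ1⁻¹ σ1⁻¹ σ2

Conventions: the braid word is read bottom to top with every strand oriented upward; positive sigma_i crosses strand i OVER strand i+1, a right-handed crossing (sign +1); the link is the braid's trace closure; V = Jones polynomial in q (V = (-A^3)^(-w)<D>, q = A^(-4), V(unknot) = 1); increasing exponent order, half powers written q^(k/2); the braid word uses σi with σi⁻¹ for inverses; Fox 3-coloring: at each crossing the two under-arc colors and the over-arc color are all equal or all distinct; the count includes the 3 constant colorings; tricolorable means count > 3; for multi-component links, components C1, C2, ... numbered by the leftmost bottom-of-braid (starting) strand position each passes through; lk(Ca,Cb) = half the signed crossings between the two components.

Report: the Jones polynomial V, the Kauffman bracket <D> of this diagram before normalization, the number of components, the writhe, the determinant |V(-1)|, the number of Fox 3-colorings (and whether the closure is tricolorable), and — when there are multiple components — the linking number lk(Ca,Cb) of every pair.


V = q^-7 - 2q^-6 + 2q^-5 - 3q^-4 + 3q^-3 - 2q^-2 + 2q^-1
<D> = 2A^-8 - 2A^-4 + 3 - 3A^4 + 2A^8 - 2A^12 + A^16 (w = -4)
1 component over 10 crossings, w = -4
9 Fox colorings among 3^10, |V(-1)| = 15: tricolorable
why: the word shrinks to σ1⁻¹ σ2⁻¹ σ1 σ2⁻¹ σ2⁻¹ σ1⁻¹ σ1⁻¹ σ2 after cancelling


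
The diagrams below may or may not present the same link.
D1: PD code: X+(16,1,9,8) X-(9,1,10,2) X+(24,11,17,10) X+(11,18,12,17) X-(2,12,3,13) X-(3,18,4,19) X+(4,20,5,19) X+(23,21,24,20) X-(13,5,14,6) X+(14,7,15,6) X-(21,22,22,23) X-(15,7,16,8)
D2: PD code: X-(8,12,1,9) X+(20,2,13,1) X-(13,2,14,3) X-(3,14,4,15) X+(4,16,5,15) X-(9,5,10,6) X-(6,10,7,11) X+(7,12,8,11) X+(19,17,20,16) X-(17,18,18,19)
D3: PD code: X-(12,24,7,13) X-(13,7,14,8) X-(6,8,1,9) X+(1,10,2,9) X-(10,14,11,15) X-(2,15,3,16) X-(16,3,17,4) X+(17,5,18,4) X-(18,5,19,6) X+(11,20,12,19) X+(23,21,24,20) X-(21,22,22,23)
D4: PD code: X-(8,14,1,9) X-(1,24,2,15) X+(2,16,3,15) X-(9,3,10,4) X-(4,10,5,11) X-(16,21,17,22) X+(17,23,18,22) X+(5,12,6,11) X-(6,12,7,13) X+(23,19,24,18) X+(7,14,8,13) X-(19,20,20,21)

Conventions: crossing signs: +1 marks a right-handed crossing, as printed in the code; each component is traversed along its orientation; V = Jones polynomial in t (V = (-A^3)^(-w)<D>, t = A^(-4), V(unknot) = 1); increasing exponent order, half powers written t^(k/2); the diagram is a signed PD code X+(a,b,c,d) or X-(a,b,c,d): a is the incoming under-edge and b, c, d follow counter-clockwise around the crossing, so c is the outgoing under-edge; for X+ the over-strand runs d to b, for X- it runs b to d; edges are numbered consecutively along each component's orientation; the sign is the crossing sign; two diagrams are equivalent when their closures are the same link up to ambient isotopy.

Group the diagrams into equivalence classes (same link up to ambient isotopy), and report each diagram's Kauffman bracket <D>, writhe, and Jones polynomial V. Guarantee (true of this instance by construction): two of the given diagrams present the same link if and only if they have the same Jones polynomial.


classes: {D1} | {D2, D4} | {D3}
V(D1) = t^-2 + 2 + t^2  [12 crossings, <D> = A^-8 + 2 + A^8, w = 0]
V(D2) = t^-3 + t^-2 + t^-1 + 1  (w -2, c 10, <D> = A^-6 + A^-2 + A^2 + A^6)
V(D3) = t^-5 + 2t^-3 + t^-1  [12 crossings, <D> = A^-8 + 2 + A^8, w = -4]
V(D4) = t^-3 + t^-2 + t^-1 + 1  [12 crossings, <D> = A^-6 + A^-2 + A^2 + A^6, w = -2]
note: comparing 4 Jones polynomials yields 3 groups


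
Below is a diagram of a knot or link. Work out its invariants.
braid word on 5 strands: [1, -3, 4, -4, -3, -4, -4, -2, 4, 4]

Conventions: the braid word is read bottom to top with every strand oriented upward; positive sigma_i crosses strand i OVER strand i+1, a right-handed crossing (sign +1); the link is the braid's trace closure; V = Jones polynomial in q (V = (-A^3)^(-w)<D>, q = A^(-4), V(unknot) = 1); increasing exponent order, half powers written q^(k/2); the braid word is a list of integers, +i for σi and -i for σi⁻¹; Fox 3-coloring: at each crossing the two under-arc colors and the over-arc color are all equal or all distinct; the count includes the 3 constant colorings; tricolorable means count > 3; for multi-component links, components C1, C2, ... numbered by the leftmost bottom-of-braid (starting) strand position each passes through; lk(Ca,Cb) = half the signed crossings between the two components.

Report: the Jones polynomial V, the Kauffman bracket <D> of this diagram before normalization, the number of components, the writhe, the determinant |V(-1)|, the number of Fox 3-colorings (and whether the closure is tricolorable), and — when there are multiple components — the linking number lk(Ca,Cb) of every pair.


V = q^-3 + q^-2 + q^-1 + 1
<D> = A^-6 + A^-2 + A^2 + A^6 (w = -2)
3 components over 10 crossings, w = -2
lk(C1,C2): -1
lk(C1,C3) = 0
linking number lk(C2,C3) = 0
9 Fox colorings among 3^10, |V(-1)| = 0: tricolorable
why: det 0 = |V(-1)|; divisible by 3, so tricolorable


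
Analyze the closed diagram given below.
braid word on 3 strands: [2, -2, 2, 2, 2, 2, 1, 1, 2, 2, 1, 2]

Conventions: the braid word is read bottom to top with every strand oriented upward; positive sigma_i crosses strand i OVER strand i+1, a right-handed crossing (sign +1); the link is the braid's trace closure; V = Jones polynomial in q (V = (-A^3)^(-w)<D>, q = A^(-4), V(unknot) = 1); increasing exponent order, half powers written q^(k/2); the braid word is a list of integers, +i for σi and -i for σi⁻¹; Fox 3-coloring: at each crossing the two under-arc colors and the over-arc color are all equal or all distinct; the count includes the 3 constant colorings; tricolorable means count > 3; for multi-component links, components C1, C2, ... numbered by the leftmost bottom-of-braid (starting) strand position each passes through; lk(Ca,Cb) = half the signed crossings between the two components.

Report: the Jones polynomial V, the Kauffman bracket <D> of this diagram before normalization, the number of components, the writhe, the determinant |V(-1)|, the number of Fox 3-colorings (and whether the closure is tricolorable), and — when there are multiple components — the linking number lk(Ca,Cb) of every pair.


V = q^4 + q^6 - q^10
<D> = -A^-10 + A^6 + A^14 (w = +10)
1 component over 12 crossings, w = +10
3 Fox colorings among 3^12, |V(-1)| = 1: not tricolorable
why: w = +10 shifts under R1 moves; the (-A^3)^(-10) factor cancels that in V


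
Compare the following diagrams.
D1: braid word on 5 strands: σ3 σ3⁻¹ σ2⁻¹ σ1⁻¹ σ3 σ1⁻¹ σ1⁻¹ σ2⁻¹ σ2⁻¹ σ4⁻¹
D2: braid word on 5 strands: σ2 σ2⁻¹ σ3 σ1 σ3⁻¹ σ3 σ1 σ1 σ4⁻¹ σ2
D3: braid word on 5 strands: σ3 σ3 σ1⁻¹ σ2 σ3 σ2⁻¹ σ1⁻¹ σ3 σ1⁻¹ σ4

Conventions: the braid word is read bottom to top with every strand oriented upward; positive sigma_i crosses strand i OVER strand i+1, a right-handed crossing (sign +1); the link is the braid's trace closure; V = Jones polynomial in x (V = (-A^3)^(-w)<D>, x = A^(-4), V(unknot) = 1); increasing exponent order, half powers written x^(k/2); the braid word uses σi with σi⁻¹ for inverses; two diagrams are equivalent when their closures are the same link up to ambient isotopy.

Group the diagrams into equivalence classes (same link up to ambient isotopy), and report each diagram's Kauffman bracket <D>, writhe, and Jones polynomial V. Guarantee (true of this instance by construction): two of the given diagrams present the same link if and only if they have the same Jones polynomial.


equivalence classes: {D1} | {D2} | {D3}
D1 (bracket A^-10 + 2A^-2 - 2A^2 + A^6 - 2A^10 + A^14; 10 crossings at w = -6): V = x^-8 - 2x^-7 + x^-6 - 2x^-5 + 2x^-4 + x^-2
V(D2) = x + x^3 - x^4  [10 crossings, <D> = -A^-4 + 1 + A^8, w = +4]
V(D3) = -x^-3 + x^-2 - x^-1 + 3 - x + x^2 - x^3  (w +2, c 10, <D> = -A^-6 + A^-2 - A^2 + 3A^6 - A^10 + A^14 - A^18)
observation: V(x) takes 3 values over 3 diagrams, fixing the grouping


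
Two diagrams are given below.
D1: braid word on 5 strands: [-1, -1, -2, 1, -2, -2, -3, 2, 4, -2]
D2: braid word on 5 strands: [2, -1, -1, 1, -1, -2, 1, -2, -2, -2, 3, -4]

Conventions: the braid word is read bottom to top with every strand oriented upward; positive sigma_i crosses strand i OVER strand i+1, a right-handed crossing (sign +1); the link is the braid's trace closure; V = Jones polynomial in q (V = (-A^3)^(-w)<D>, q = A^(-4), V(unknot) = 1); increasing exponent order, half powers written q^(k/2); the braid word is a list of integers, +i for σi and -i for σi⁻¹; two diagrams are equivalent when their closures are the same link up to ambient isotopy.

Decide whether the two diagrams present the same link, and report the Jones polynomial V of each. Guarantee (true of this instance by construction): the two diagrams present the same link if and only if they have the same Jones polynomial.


same link: yes
V(D1) = -q^-6 + q^-5 - q^-4 + 2q^-3 - q^-2 + q^-1  [10 crossings, <D> = A^-8 - A^-4 + 2 - A^4 + A^8 - A^12, w = -4]
V(D2) = -q^-6 + q^-5 - q^-4 + 2q^-3 - q^-2 + q^-1  (w -4, c 12, <D> = A^-8 - A^-4 + 2 - A^4 + A^8 - A^12)
note: all 2 diagrams share one V(q), hence one class


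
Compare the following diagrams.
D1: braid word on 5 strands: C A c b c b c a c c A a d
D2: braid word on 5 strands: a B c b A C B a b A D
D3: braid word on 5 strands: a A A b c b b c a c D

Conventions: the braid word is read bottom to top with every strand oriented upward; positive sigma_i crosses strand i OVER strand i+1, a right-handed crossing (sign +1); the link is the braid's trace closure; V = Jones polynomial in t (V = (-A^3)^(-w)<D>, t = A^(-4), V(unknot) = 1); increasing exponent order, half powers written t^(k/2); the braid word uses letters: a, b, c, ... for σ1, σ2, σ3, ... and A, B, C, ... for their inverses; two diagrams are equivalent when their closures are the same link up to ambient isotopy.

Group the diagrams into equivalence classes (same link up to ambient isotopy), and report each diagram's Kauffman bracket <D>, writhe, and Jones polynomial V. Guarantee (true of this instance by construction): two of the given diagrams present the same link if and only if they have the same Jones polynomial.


equivalence classes: {D1, D3} | {D2}
D1 (bracket -A^-9 + A^7 + A^11 + A^15; 13 crossings at w = +7): V = -t^(3/2) - t^(5/2) - t^(7/2) + t^(15/2)
V(D2) = -t^(-1/2) - t^(1/2)  (w -1, c 11, <D> = A^-5 + A^-1)
V(D3) = -t^(3/2) - t^(5/2) - t^(7/2) + t^(15/2)  (w +5, c 11, <D> = -A^-15 + A + A^5 + A^9)
observation: 2 values of V(t) split the 3 diagrams


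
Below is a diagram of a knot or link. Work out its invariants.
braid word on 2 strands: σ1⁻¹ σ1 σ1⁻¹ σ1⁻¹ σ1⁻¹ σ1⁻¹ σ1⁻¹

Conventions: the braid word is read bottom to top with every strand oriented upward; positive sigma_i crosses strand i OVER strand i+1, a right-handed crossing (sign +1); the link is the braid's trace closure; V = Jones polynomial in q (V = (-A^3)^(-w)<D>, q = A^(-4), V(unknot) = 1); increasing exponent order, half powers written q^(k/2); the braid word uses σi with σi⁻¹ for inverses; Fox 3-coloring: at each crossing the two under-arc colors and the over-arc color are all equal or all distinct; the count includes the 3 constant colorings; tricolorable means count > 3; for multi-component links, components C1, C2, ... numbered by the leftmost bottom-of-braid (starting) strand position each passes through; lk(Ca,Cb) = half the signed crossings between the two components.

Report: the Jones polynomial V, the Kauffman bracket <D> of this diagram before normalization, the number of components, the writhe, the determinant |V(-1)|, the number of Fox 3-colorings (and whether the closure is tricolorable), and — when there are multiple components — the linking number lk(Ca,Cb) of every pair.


V(q) = -q^-7 + q^-6 - q^-5 + q^-4 + q^-2
bracket: -A^-7 - A + A^5 - A^9 + A^13, w = -5
1 component, writhe -5, over 7 crossings
det 5, colorings 3 of 3^7 — not tricolorable
observation: w = -5 (over 7 crossings) is diagram-only; (-A^3)^(5) removes it from V


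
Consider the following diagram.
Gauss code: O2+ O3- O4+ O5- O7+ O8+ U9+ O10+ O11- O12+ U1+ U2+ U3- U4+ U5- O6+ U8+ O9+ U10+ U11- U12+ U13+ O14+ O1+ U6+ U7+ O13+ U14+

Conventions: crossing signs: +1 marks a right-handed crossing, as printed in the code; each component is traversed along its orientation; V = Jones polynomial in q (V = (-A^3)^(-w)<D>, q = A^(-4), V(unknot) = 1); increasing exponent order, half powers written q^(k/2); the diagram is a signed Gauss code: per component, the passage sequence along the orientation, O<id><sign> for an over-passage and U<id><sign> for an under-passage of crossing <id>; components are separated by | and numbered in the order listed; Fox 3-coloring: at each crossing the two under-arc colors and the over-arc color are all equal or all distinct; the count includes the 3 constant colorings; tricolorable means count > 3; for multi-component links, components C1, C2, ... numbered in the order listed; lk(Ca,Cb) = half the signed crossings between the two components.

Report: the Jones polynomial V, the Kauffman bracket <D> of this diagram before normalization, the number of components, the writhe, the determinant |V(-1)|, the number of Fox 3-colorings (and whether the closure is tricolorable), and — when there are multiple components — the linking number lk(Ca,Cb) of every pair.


Jones polynomial: V(q) = q^3 + q^5 - q^8
<D> = -A^-8 + A^4 + A^12; writhe +8
components 1, writhe +8 (14 crossings)
3-colorings: 9 of 3^14, det 3 — tricolorable
note: V spans 5 powers of q: at least 5 crossings in any diagram


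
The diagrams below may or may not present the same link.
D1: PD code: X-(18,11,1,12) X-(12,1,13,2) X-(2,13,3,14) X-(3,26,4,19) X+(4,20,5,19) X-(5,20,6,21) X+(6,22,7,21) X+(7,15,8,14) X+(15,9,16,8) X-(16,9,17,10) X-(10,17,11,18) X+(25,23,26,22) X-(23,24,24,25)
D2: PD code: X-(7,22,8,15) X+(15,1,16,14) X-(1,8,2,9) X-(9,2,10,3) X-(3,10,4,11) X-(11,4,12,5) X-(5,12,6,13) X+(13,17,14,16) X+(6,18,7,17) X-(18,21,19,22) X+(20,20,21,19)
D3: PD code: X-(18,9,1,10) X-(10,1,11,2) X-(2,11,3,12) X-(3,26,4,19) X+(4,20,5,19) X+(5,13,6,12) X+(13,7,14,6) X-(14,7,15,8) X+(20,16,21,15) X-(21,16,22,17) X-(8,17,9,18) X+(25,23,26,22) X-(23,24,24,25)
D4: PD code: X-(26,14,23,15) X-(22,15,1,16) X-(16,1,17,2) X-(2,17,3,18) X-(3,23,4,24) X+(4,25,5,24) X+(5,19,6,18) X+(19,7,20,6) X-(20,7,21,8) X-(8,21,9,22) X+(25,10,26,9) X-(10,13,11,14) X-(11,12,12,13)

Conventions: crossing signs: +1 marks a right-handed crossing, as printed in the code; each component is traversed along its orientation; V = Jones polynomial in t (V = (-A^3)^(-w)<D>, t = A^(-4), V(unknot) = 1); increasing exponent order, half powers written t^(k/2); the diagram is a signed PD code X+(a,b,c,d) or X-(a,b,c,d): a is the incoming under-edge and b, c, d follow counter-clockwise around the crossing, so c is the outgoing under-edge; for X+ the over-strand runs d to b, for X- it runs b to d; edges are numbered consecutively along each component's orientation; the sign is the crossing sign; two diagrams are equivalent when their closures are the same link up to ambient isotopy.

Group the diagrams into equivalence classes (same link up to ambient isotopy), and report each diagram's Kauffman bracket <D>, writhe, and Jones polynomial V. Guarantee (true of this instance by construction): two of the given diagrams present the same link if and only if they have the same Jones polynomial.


grouping into links: {D1, D3, D4} | {D2}
V(D1) = t^(-9/2) - t^(-5/2) - t^(-3/2) - t^(-1/2)  (w -3, c 13, <D> = A^-7 + A^-3 + A - A^9)
V(D2) = t^(-13/2) - t^(-11/2) + 2t^(-9/2) - 2t^(-7/2) + t^(-5/2) - 2t^(-3/2) - t^(1/2)  [11 crossings, <D> = A^-11 + 2A^-3 - A + 2A^5 - 2A^9 + A^13 - A^17, w = -3]
V(D3) = t^(-9/2) - t^(-5/2) - t^(-3/2) - t^(-1/2)  [13 crossings, <D> = A^-7 + A^-3 + A - A^9, w = -3]
D4 (bracket A^-13 + A^-9 + A^-5 - A^3; 13 crossings at w = -5): V = t^(-9/2) - t^(-5/2) - t^(-3/2) - t^(-1/2)
key observation: 2 classes among 4 diagrams; unequal V(t) rules out equality


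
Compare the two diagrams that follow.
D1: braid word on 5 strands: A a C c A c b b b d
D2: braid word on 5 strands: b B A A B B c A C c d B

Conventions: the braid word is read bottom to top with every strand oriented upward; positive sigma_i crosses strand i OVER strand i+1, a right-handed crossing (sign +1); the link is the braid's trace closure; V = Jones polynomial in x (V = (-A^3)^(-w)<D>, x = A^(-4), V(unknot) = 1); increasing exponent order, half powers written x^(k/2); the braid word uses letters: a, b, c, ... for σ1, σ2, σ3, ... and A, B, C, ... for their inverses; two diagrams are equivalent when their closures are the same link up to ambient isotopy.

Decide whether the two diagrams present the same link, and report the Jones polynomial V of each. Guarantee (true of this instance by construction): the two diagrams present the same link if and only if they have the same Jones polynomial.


equivalent: no
D1 (bracket -A^-4 + 1 + A^8; 10 crossings at w = +4): V = x + x^3 - x^4
D2 (bracket A^-4 + A^4 - A^8 + A^12 - A^16; 12 crossings at w = -4): V = -x^-7 + x^-6 - x^-5 + x^-4 + x^-2
key observation: V(x) takes 2 values over 2 diagrams, fixing the grouping


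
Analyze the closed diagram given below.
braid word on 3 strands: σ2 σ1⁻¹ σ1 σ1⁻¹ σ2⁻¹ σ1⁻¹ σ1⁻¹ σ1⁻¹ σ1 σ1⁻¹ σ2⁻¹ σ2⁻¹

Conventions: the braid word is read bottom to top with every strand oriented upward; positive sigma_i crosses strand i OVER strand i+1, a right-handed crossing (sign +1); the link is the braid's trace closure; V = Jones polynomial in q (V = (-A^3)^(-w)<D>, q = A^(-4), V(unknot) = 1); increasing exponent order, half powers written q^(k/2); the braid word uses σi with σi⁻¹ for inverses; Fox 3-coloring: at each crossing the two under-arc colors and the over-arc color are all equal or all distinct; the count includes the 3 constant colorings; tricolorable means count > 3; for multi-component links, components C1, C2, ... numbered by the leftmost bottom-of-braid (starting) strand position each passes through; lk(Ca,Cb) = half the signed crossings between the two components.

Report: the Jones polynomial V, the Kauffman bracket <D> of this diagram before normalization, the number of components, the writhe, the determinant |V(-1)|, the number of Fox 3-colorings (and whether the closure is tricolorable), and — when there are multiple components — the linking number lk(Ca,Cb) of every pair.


V = -q^-7 + q^-6 - q^-5 + q^-4 + q^-2
<D> = A^-10 + A^-2 - A^2 + A^6 - A^10 (w = -6)
1 component over 12 crossings, w = -6
3 Fox colorings among 3^12, |V(-1)| = 5: not tricolorable
why: the span of V is 5, forcing >= 5 crossings in any diagram


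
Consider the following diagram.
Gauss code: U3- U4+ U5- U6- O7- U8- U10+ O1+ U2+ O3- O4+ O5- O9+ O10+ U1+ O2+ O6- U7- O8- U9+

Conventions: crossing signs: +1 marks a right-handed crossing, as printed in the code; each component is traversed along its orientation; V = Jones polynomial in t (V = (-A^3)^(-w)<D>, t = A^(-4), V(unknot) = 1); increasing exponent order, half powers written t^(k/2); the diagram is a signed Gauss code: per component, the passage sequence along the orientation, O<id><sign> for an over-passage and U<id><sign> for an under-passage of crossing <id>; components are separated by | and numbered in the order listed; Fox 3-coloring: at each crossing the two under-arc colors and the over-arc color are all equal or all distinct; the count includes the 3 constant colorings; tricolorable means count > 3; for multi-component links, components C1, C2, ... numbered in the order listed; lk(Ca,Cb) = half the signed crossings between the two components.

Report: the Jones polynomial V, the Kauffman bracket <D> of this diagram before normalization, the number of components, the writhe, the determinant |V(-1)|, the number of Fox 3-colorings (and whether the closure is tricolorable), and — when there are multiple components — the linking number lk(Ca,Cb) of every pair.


V = -t^-3 + t^-2 - t^-1 + 3 - t + t^2 - t^3
<D> = -A^-12 + A^-8 - A^-4 + 3 - A^4 + A^8 - A^12 (w = 0)
1 component over 10 crossings, w = 0
27 Fox colorings among 3^10, |V(-1)| = 9: tricolorable
why: w = 0 (over 10 crossings) is diagram-only; (-A^3)^(0) removes it from V


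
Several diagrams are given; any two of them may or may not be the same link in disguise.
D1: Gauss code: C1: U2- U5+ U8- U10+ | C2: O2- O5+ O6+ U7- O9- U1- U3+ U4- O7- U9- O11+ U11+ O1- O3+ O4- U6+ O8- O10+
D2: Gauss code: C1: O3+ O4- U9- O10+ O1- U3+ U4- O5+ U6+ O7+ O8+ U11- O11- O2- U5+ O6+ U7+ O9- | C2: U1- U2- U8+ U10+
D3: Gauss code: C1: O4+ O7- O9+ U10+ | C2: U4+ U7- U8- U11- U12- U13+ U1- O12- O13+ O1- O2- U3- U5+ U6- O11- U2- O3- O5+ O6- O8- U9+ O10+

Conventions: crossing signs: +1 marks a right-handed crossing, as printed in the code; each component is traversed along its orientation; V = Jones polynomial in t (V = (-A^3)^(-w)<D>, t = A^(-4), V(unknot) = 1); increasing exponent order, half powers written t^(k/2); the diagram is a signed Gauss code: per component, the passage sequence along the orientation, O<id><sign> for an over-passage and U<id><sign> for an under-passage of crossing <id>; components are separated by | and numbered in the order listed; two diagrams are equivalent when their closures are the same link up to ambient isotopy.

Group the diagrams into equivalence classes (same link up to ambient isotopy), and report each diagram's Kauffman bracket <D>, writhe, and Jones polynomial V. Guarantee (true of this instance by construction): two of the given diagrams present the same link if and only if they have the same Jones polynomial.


classes: {D1} | {D2} | {D3}
V(D1) = t^(-9/2) - t^(-5/2) - t^(-3/2) - t^(-1/2)  [11 crossings, <D> = A^-1 + A^3 + A^7 - A^15, w = -1]
V(D2) = -t^(1/2) - t^(3/2) - t^(5/2) + t^(9/2)  [11 crossings, <D> = -A^-15 + A^-7 + A^-3 + A, w = +1]
V(D3) = t^(-7/2) - t^(-5/2) + t^(-3/2) - 2t^(-1/2) - t^(3/2)  (w -3, c 13, <D> = A^-15 + 2A^-7 - A^-3 + A - A^5)
insight: 3 values of V(t) split the 3 diagrams
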